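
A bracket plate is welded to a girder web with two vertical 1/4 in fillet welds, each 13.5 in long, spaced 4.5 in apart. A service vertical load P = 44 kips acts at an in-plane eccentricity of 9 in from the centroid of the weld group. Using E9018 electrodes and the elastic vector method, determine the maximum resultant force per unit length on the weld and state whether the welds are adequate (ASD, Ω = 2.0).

E90XX → F_EXX = 90 ksi.
Total weld length L_w = 27 in. Treat welds as unit-width lines.
Polar moment about centroid: J = 2[d³/12 + d(b/2)²] = 2[13.5³/12 + 13.5×2.25²] = 546.8 in³.
Direct shear f_v = P/L_w = 44 / 27 = 1.63 kip/in (vertical).
Torsion M = P·e = 44 × 9 = 396 kip·in.
Critical point at (x, y) = (2.25, 6.75) from centroid. f_tx = M·y/J = 4.889 kip/in; f_ty = M·x/J = 1.63 kip/in.
Resultant f_max = √[f_tx² + (f_v + f_ty)²] = √[4.889² + (1.63 + 1.63)²] = 5.876 kip/in.
Capacity per unit length: r_n/Ω = (1/2.0) × 0.6 × 90 × (0.707 × 0.25) = 4.772 kip/in.
5.876 > 4.772 → NOT adequate.

f_max ≈ 5.88 kip/in; NOT adequate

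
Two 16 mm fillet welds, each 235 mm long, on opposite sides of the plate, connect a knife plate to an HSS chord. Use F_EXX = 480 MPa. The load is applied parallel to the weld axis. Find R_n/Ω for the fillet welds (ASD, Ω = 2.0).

R_n/Ω ≈ 766 kN

Effective throat t_e = 0.707 × 16 = 11.31 mm.
Total length L = 470 mm; A_we = 11.31 × 470 = 5317 mm².
F_nw = 0.6 F_EXX = 0.6 × 480 = 288 MPa.
R_n = 288 × 5317 × 10⁻³ = 1531 kN; R_n/Ω = 1531/2.0 = 765.6 kN.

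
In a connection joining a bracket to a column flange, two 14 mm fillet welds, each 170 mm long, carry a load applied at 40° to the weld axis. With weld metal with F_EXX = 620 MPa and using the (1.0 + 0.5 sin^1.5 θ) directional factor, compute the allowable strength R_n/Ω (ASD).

t_e = 0.707 × 14 = 9.898 mm; A_we = 9.898 × 340 = 3365 mm².
Directional factor: 1.0 + 0.5 sin^1.5(40°) = 1.258.
F_nw = 0.6 × 620 × 1.258 = 467.9 MPa.
R_n/Ω = (467.9 × 3365) / 2.0 × 10⁻³ = 787.2 kN.

R_n/Ω ≈ 787 kN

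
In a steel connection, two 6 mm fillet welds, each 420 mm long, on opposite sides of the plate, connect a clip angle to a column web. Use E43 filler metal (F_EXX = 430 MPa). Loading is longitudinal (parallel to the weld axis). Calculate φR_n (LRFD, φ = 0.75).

φR_n ≈ 689 kN

Effective throat t_e = 0.707 × 6 = 4.242 mm.
Total length L = 840 mm; A_we = 4.242 × 840 = 3563 mm².
F_nw = 0.6 F_EXX = 0.6 × 430 = 258 MPa.
φR_n = 0.75 × 258 × 3563 × 10⁻³ = 689.5 kN.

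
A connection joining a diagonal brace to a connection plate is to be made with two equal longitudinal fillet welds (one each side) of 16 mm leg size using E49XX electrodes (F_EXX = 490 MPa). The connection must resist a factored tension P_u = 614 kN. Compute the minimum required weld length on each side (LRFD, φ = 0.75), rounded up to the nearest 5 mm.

L = 125 mm on each side

Throat t_e = 0.707 × 16 = 11.31 mm.
φr_n = 0.75 × 0.6 × 490 × 11.31 × 10⁻³ = 2.494 kN/mm.
L_req = P_u / φr_n = 614 / 2.494 = 246.2 mm total.
Per side: 246.2 / 2 = 123.1 mm.
Round up → use L = 125 mm on each side.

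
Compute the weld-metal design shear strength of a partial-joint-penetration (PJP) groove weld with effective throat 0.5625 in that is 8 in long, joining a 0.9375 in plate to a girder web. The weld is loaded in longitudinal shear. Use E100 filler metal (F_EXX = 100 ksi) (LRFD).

Effective throat (given) t_e = 0.5625 in.
A_we = 0.5625 × 8 = 4.5 in².
F_nw = 0.6 F_EXX = 60 ksi.
φR_n = 0.75 × 60 × 4.5 = 202.5 kip.

φR_n ≈ 202 kip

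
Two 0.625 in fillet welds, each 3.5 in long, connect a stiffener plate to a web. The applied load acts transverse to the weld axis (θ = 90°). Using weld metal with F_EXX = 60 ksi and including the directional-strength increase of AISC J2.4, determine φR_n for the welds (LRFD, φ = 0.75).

t_e = 0.707 × 0.625 = 0.4419 in; A_we = 0.4419 × 7 = 3.093 in².
Directional factor: 1.0 + 0.5 sin^1.5(90°) = 1.5.
F_nw = 0.6 × 60 × 1.5 = 54 ksi.
φR_n = 0.75 × 54 × 3.093 = 125.3 kips.

φR_n ≈ 125 kips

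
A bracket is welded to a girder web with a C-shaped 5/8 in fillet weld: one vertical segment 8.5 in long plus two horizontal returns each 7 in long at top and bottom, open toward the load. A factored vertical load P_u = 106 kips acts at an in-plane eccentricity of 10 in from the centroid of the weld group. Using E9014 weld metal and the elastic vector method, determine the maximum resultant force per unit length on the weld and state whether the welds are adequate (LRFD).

E90XX → F_EXX = 90 ksi.
Total weld length L_w = 22.5 in. Treat welds as unit-width lines.
Centroid: x̄ = 2×7×3.5 / 22.5 = 2.178 in from the vertical weld.
Polar moment about centroid: J = I_x + I_y = [8.5³/12 + 2×7×4.25²] + [8.5×2.178² + 2(7³/12 + 7×1.322²)] = 426 in³.
Direct shear f_v = P/L_w = 106 / 22.5 = 4.711 kip/in (vertical).
Torsion M = P·e = 106 × 10 = 1060 kip·in.
Critical point at (x, y) = (4.822, 4.25) from centroid. f_tx = M·y/J = 10.57 kip/in; f_ty = M·x/J = 12 kip/in.
Resultant f_max = √[f_tx² + (f_v + f_ty)²] = √[10.57² + (4.711 + 12)²] = 19.77 kip/in.
Capacity per unit length: φr_n = 0.75 × 0.6 × 90 × (0.707 × 0.625) = 17.9 kip/in.
19.77 > 17.9 → NOT adequate.

f_max ≈ 19.8 kip/in; NOT adequate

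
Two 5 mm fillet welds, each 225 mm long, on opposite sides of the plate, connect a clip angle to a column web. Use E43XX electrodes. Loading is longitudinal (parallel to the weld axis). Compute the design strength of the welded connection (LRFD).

φR_n ≈ 308 kN

E43XX → F_EXX = 430 MPa.
Effective throat t_e = 0.707 × 5 = 3.535 mm.
Total length L = 450 mm; A_we = 3.535 × 450 = 1591 mm².
F_nw = 0.6 F_EXX = 0.6 × 430 = 258 MPa.
φR_n = 0.75 × 258 × 1591 × 10⁻³ = 307.8 kN.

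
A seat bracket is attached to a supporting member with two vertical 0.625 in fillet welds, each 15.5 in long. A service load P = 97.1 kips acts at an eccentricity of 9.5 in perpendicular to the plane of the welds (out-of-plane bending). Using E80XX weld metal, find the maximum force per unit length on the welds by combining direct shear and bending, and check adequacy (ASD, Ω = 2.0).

f_max ≈ 11.9 kip/in; NOT adequate

E80XX → F_EXX = 80 ksi.
L_w = 2 × 15.5 = 31 in; section modulus (unit throat) S = 2 × L²/6 = 80.08 in².
Direct shear f_v = P/L_w = 97.1/31 = 3.132 kip/in.
Moment M = P × e = 97.1 × 9.5 = 922.45 kip·in; bending f_b = M/S = 11.52 kip/in.
f_max = √(f_v² + f_b²) = √(3.132² + 11.52²) = 11.94 kip/in.
r_n/Ω = (1/2.0) × 0.6 × 80 × (0.707 × 0.625) = 10.6 kip/in → NOT adequate.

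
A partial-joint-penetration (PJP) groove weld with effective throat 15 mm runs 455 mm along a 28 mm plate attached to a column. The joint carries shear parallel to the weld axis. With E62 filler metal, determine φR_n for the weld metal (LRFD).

φR_n ≈ 1900 kN

E62XX → F_EXX = 620 MPa.
Effective throat (given) t_e = 15 mm.
A_we = 15 × 455 = 6825 mm².
F_nw = 0.6 F_EXX = 372 MPa.
φR_n = 0.75 × 372 × 6825 × 10⁻³ = 1904 kN.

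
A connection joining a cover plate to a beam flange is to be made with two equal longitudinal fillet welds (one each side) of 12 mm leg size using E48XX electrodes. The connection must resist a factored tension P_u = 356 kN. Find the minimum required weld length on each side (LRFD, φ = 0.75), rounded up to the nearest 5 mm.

E48XX → F_EXX = 480 MPa.
Throat t_e = 0.707 × 12 = 8.484 mm.
φr_n = 0.75 × 0.6 × 480 × 8.484 × 10⁻³ = 1.833 kN/mm.
L_req = P_u / φr_n = 356 / 1.833 = 194.3 mm total.
Per side: 194.3 / 2 = 97.13 mm.
Round up → use L = 100 mm on each side.

L = 100 mm on each side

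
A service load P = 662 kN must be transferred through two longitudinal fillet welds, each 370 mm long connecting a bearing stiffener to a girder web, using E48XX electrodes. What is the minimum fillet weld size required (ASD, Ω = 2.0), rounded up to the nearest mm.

E48XX → F_EXX = 480 MPa.
Total weld length L = 740 mm.
Required throat t_e = P × Ω / (0.6 F_EXX × L) = 662 × 2.0 / (0.6 × 480 × 740 × 10⁻³) = 6.212 mm.
Required leg w = t_e / 0.707 = 8.787 mm → use 9 mm.

w = 9 mm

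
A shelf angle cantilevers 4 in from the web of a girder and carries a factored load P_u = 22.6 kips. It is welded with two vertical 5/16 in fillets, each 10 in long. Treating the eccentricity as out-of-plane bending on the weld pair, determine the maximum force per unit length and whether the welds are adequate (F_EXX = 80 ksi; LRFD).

L_w = 2 × 10 = 20 in; section modulus (unit throat) S = 2 × L²/6 = 33.33 in².
Direct shear f_v = P/L_w = 22.6/20 = 1.13 kip/in.
Moment M = P × e = 22.6 × 4 = 90.4 kip·in; bending f_b = M/S = 2.712 kip/in.
f_max = √(f_v² + f_b²) = √(1.13² + 2.712²) = 2.938 kip/in.
φr_n = 0.75 × 0.6 × 80 × (0.707 × 0.3125) = 7.954 kip/in → adequate.

f_max ≈ 2.94 kip/in; adequate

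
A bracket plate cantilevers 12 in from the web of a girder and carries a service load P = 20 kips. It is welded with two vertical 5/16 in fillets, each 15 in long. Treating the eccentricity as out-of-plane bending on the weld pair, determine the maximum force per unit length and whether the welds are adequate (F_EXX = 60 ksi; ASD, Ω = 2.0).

L_w = 2 × 15 = 30 in; section modulus (unit throat) S = 2 × L²/6 = 75 in².
Direct shear f_v = P/L_w = 20/30 = 0.6667 kip/in.
Moment M = P × e = 20 × 12 = 240 kip·in; bending f_b = M/S = 3.2 kip/in.
f_max = √(f_v² + f_b²) = √(0.6667² + 3.2²) = 3.269 kip/in.
r_n/Ω = (1/2.0) × 0.6 × 60 × (0.707 × 0.3125) = 3.977 kip/in → adequate.

f_max ≈ 3.27 kip/in; adequate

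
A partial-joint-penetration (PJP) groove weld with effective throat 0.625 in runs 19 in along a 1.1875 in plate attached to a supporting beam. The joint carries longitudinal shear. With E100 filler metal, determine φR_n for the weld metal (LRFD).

E100XX → F_EXX = 100 ksi.
Effective throat (given) t_e = 0.625 in.
A_we = 0.625 × 19 = 11.88 in².
F_nw = 0.6 F_EXX = 60 ksi.
φR_n = 0.75 × 60 × 11.88 = 534.4 kips.

φR_n ≈ 534 kips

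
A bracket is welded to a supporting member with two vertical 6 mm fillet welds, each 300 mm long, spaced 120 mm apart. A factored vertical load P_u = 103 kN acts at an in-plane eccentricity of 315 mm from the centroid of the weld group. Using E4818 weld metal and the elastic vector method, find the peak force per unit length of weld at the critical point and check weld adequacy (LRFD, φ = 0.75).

f_max ≈ 866 N/mm; adequate

E48XX → F_EXX = 480 MPa.
Total weld length L_w = 600 mm. Treat welds as unit-width lines.
Polar moment about centroid: J = 2[d³/12 + d(b/2)²] = 2[300³/12 + 300×60²] = 6660000 mm³.
Direct shear f_v = P/L_w = 103×10³ / 600 = 171.7 N/mm (vertical).
Torsion M = P·e = 103×10³ × 315 = 32445000 N·mm.
Critical point at (x, y) = (60, 150) from centroid. f_tx = M·y/J = 730.7 N/mm; f_ty = M·x/J = 292.3 N/mm.
Resultant f_max = √[f_tx² + (f_v + f_ty)²] = √[730.7² + (171.7 + 292.3)²] = 865.6 N/mm.
Capacity per unit length: φr_n = 0.75 × 0.6 × 480 × (0.707 × 6) = 916.3 N/mm.
865.6 ≤ 916.3 → adequate.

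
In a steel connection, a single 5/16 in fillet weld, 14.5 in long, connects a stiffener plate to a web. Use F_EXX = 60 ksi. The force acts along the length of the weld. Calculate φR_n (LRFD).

Effective throat t_e = 0.707 × 0.3125 = 0.2209 in.
Total length L = 14.5 in; A_we = 0.2209 × 14.5 = 3.204 in².
F_nw = 0.6 F_EXX = 0.6 × 60 = 36 ksi.
φR_n = 0.75 × 36 × 3.204 = 86.5 kips.

φR_n ≈ 86.5 kips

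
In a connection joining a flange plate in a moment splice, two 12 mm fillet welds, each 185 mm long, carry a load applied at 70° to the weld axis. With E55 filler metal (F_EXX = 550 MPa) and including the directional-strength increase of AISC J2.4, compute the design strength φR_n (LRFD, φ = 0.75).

φR_n ≈ 1130 kN

t_e = 0.707 × 12 = 8.484 mm; A_we = 8.484 × 370 = 3139 mm².
Directional factor: 1.0 + 0.5 sin^1.5(70°) = 1.455.
F_nw = 0.6 × 550 × 1.455 = 480.3 MPa.
φR_n = 0.75 × 480.3 × 3139 × 10⁻³ = 1131 kN.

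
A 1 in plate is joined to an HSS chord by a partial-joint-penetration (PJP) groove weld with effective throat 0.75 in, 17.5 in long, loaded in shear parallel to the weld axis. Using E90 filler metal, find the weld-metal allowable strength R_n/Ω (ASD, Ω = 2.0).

R_n/Ω ≈ 354 kip

E90XX → F_EXX = 90 ksi.
Effective throat (given) t_e = 0.75 in.
A_we = 0.75 × 17.5 = 13.12 in².
F_nw = 0.6 F_EXX = 54 ksi.
R_n/Ω = (54 × 13.12) / 2.0 = 354.4 kip.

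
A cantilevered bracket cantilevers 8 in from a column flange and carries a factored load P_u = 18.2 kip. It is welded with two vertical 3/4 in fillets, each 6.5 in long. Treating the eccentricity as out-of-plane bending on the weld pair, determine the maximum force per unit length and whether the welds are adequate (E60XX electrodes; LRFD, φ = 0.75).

E60XX → F_EXX = 60 ksi.
L_w = 2 × 6.5 = 13 in; section modulus (unit throat) S = 2 × L²/6 = 14.08 in².
Direct shear f_v = P/L_w = 18.2/13 = 1.4 kip/in.
Moment M = P × e = 18.2 × 8 = 145.6 kip·in; bending f_b = M/S = 10.34 kip/in.
f_max = √(f_v² + f_b²) = √(1.4² + 10.34²) = 10.43 kip/in.
φr_n = 0.75 × 0.6 × 60 × (0.707 × 0.75) = 14.32 kip/in → adequate.

f_max ≈ 10.4 kip/in; adequate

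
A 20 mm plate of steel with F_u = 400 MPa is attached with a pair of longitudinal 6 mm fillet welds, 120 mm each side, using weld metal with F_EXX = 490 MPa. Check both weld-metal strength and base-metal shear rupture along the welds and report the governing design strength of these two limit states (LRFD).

t_e = 0.707 × 6 = 4.242 mm; L = 240 mm.
Weld metal: φR_n = 0.75 × 0.6 × 490 × 4.242 × 240 × 10⁻³ = 224.5 kN.
Base metal (shear rupture): φR_n = 0.75 × 0.6 × 400 × 20 × 240 × 10⁻³ = 864 kN.
Governing: weld metal.

φR_n ≈ 224 kN (weld metal governs)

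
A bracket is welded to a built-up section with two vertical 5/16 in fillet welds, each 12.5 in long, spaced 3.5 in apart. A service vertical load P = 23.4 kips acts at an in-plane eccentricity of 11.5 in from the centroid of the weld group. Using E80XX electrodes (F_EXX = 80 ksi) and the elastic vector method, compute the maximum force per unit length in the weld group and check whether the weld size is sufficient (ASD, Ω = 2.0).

f_max ≈ 4.68 kip/in; adequate

Total weld length L_w = 25 in. Treat welds as unit-width lines.
Polar moment about centroid: J = 2[d³/12 + d(b/2)²] = 2[12.5³/12 + 12.5×1.75²] = 402.1 in³.
Direct shear f_v = P/L_w = 23.4 / 25 = 0.936 kip/in (vertical).
Torsion M = P·e = 23.4 × 11.5 = 269.1 kip·in.
Critical point at (x, y) = (1.75, 6.25) from centroid. f_tx = M·y/J = 4.183 kip/in; f_ty = M·x/J = 1.171 kip/in.
Resultant f_max = √[f_tx² + (f_v + f_ty)²] = √[4.183² + (0.936 + 1.171)²] = 4.684 kip/in.
Capacity per unit length: r_n/Ω = (1/2.0) × 0.6 × 80 × (0.707 × 0.3125) = 5.302 kip/in.
4.684 ≤ 5.302 → adequate.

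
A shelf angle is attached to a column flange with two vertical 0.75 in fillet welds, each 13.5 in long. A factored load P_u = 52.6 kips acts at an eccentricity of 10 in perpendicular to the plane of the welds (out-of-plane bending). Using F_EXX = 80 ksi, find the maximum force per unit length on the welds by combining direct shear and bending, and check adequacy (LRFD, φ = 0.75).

f_max ≈ 8.87 kip/in; adequate

L_w = 2 × 13.5 = 27 in; section modulus (unit throat) S = 2 × L²/6 = 60.75 in².
Direct shear f_v = P/L_w = 52.6/27 = 1.948 kip/in.
Moment M = P × e = 52.6 × 10 = 526 kip·in; bending f_b = M/S = 8.658 kip/in.
f_max = √(f_v² + f_b²) = √(1.948² + 8.658²) = 8.875 kip/in.
φr_n = 0.75 × 0.6 × 80 × (0.707 × 0.75) = 19.09 kip/in → adequate.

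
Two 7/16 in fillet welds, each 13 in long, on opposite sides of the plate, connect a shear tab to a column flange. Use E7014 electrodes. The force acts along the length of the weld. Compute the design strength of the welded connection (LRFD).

φR_n ≈ 253 kip

E70XX → F_EXX = 70 ksi.
Effective throat t_e = 0.707 × 0.4375 = 0.3093 in.
Total length L = 26 in; A_we = 0.3093 × 26 = 8.042 in².
F_nw = 0.6 F_EXX = 0.6 × 70 = 42 ksi.
φR_n = 0.75 × 42 × 8.042 = 253.3 kip.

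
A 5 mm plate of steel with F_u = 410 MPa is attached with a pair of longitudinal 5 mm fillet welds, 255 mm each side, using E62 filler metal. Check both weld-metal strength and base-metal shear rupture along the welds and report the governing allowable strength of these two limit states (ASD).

R_n/Ω ≈ 314 kN (base-metal shear rupture governs)

E62XX → F_EXX = 620 MPa.
t_e = 0.707 × 5 = 3.535 mm; L = 510 mm.
Weld metal: R_n/Ω = (1/2.0) × 0.6 × 620 × 3.535 × 510 × 10⁻³ = 335.3 kN.
Base metal (shear rupture): R_n/Ω = (1/2.0) × 0.6 × 410 × 5 × 510 × 10⁻³ = 313.7 kN.
Governing: base-metal shear rupture.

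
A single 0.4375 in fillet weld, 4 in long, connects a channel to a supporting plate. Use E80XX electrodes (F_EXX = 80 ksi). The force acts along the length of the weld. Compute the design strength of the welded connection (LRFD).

φR_n ≈ 44.5 kip

Effective throat t_e = 0.707 × 0.4375 = 0.3093 in.
Total length L = 4 in; A_we = 0.3093 × 4 = 1.237 in².
F_nw = 0.6 F_EXX = 0.6 × 80 = 48 ksi.
φR_n = 0.75 × 48 × 1.237 = 44.54 kip.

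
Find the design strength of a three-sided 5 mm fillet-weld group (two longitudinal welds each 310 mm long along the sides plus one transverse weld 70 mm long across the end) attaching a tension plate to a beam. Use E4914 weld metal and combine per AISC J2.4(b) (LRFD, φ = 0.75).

φR_n ≈ 538 kN

E49XX → F_EXX = 490 MPa.
t_e = 0.707 × 5 = 3.535 mm.
R_nwl = 0.6 × 490 × 3.535 × 620 × 10⁻³ = 644.4 kN (longitudinal, 2 welds).
R_nwt = 0.6 × 490 × 3.535 × 70 × 10⁻³ = 72.75 kN (transverse, base value).
(i) R_nwl + R_nwt = 717.1 kN; (ii) 0.85 R_nwl + 1.5 R_nwt = 656.8 kN.
R_n = max = 717.1 kN [governs: (i)]; φR_n = 537.8 kN.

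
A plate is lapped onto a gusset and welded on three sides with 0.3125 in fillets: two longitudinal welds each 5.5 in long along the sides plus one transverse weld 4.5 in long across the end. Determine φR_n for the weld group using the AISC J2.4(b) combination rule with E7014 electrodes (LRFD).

E70XX → F_EXX = 70 ksi.
t_e = 0.707 × 0.3125 = 0.2209 in.
R_nwl = 0.6 × 70 × 0.2209 × 11 = 102.1 kip (longitudinal, 2 welds).
R_nwt = 0.6 × 70 × 0.2209 × 4.5 = 41.76 kip (transverse, base value).
(i) R_nwl + R_nwt = 143.8 kip; (ii) 0.85 R_nwl + 1.5 R_nwt = 149.4 kip.
R_n = max = 149.4 kip [governs: (ii)]; φR_n = 112 kip.

φR_n ≈ 112 kip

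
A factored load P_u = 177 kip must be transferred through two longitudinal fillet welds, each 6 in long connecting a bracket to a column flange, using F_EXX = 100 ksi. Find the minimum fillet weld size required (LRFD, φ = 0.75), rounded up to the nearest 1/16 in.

w = 1/2 in

Total weld length L = 12 in.
Required throat t_e = P_u / (φ × 0.6 F_EXX × L) = 177 / (0.75 × 0.6 × 100 × 12) = 0.3278 in.
Required leg w = t_e / 0.707 = 0.4636 in → use 1/2 in.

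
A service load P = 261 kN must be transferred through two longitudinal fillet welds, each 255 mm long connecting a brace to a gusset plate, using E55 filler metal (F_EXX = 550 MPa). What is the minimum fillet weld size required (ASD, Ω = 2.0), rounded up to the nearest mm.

w = 5 mm

Total weld length L = 510 mm.
Required throat t_e = P × Ω / (0.6 F_EXX × L) = 261 × 2.0 / (0.6 × 550 × 510 × 10⁻³) = 3.102 mm.
Required leg w = t_e / 0.707 = 4.387 mm → use 5 mm.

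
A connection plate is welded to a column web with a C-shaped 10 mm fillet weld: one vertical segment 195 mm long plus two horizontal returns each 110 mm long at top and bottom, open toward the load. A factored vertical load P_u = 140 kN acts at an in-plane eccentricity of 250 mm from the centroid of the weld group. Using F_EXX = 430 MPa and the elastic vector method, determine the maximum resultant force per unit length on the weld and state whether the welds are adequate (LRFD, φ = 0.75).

f_max ≈ 1600 N/mm; NOT adequate

Total weld length L_w = 415 mm. Treat welds as unit-width lines.
Centroid: x̄ = 2×110×55 / 415 = 29.16 mm from the vertical weld.
Polar moment about centroid: J = I_x + I_y = [195³/12 + 2×110×97.5²] + [195×29.16² + 2(110³/12 + 110×25.84²)] = 3244000 mm³.
Direct shear f_v = P/L_w = 140×10³ / 415 = 337.3 N/mm (vertical).
Torsion M = P·e = 140×10³ × 250 = 35000000 N·mm.
Critical point at (x, y) = (80.84, 97.5) from centroid. f_tx = M·y/J = 1052 N/mm; f_ty = M·x/J = 872.3 N/mm.
Resultant f_max = √[f_tx² + (f_v + f_ty)²] = √[1052² + (337.3 + 872.3)²] = 1603 N/mm.
Capacity per unit length: φr_n = 0.75 × 0.6 × 430 × (0.707 × 10) = 1368 N/mm.
1603 > 1368 → NOT adequate.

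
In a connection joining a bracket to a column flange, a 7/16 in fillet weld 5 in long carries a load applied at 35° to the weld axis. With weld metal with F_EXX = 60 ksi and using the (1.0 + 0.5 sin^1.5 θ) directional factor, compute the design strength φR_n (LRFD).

t_e = 0.707 × 0.4375 = 0.3093 in; A_we = 0.3093 × 5 = 1.547 in².
Directional factor: 1.0 + 0.5 sin^1.5(35°) = 1.217.
F_nw = 0.6 × 60 × 1.217 = 43.82 ksi.
φR_n = 0.75 × 43.82 × 1.547 = 50.83 kip.

φR_n ≈ 50.8 kip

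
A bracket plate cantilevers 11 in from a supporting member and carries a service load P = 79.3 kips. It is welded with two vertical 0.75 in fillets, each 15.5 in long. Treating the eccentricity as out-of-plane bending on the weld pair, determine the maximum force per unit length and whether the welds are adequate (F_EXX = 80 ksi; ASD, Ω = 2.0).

L_w = 2 × 15.5 = 31 in; section modulus (unit throat) S = 2 × L²/6 = 80.08 in².
Direct shear f_v = P/L_w = 79.3/31 = 2.558 kip/in.
Moment M = P × e = 79.3 × 11 = 872.3 kip·in; bending f_b = M/S = 10.89 kip/in.
f_max = √(f_v² + f_b²) = √(2.558² + 10.89²) = 11.19 kip/in.
r_n/Ω = (1/2.0) × 0.6 × 80 × (0.707 × 0.75) = 12.73 kip/in → adequate.

f_max ≈ 11.2 kip/in; adequate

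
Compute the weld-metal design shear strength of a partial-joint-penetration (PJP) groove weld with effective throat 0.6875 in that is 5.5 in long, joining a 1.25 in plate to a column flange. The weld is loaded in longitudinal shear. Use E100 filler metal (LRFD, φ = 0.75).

φR_n ≈ 170 kip

E100XX → F_EXX = 100 ksi.
Effective throat (given) t_e = 0.6875 in.
A_we = 0.6875 × 5.5 = 3.781 in².
F_nw = 0.6 F_EXX = 60 ksi.
φR_n = 0.75 × 60 × 3.781 = 170.2 kip.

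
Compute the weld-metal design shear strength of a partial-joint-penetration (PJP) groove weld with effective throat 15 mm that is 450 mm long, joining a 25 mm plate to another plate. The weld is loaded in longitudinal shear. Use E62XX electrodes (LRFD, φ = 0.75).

φR_n ≈ 1880 kN

E62XX → F_EXX = 620 MPa.
Effective throat (given) t_e = 15 mm.
A_we = 15 × 450 = 6750 mm².
F_nw = 0.6 F_EXX = 372 MPa.
φR_n = 0.75 × 372 × 6750 × 10⁻³ = 1883 kN.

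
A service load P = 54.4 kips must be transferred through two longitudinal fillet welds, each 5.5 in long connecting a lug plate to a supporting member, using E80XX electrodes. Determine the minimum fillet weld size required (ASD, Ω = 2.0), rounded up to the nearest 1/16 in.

w = 5/16 in

E80XX → F_EXX = 80 ksi.
Total weld length L = 11 in.
Required throat t_e = P × Ω / (0.6 F_EXX × L) = 54.4 × 2.0 / (0.6 × 80 × 11) = 0.2061 in.
Required leg w = t_e / 0.707 = 0.2915 in → use 5/16 in.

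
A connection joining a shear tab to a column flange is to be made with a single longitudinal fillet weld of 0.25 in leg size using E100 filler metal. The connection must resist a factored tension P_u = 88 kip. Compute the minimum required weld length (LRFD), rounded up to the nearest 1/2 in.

L = 11.5 in

E100XX → F_EXX = 100 ksi.
Throat t_e = 0.707 × 0.25 = 0.1767 in.
φr_n = 0.75 × 0.6 × 100 × 0.1767 = 7.954 kip/in.
L_req = P_u / φr_n = 88 / 7.954 = 11.06 in total.
Round up → use L = 11.5 in.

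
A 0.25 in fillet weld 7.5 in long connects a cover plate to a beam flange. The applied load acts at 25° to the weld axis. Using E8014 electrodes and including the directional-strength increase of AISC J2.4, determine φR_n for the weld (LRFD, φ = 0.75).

E80XX → F_EXX = 80 ksi.
t_e = 0.707 × 0.25 = 0.1767 in; A_we = 0.1767 × 7.5 = 1.326 in².
Directional factor: 1.0 + 0.5 sin^1.5(25°) = 1.137.
F_nw = 0.6 × 80 × 1.137 = 54.59 ksi.
φR_n = 0.75 × 54.59 × 1.326 = 54.28 kip.

φR_n ≈ 54.3 kip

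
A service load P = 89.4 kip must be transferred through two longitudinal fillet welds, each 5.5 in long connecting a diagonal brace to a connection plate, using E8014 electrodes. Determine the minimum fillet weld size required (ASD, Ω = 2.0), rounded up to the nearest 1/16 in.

w = 1/2 in

E80XX → F_EXX = 80 ksi.
Total weld length L = 11 in.
Required throat t_e = P × Ω / (0.6 F_EXX × L) = 89.4 × 2.0 / (0.6 × 80 × 11) = 0.3386 in.
Required leg w = t_e / 0.707 = 0.479 in → use 1/2 in.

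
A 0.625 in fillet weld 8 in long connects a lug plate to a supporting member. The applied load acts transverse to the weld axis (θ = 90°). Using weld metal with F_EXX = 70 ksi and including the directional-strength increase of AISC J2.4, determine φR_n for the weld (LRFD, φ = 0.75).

φR_n ≈ 167 kip

t_e = 0.707 × 0.625 = 0.4419 in; A_we = 0.4419 × 8 = 3.535 in².
Directional factor: 1.0 + 0.5 sin^1.5(90°) = 1.5.
F_nw = 0.6 × 70 × 1.5 = 63 ksi.
φR_n = 0.75 × 63 × 3.535 = 167 kip.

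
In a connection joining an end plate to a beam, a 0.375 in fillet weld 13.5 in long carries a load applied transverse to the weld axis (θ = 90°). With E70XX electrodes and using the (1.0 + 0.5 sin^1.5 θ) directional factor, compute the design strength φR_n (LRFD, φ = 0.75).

E70XX → F_EXX = 70 ksi.
t_e = 0.707 × 0.375 = 0.2651 in; A_we = 0.2651 × 13.5 = 3.579 in².
Directional factor: 1.0 + 0.5 sin^1.5(90°) = 1.5.
F_nw = 0.6 × 70 × 1.5 = 63 ksi.
φR_n = 0.75 × 63 × 3.579 = 169.1 kip.

φR_n ≈ 169 kip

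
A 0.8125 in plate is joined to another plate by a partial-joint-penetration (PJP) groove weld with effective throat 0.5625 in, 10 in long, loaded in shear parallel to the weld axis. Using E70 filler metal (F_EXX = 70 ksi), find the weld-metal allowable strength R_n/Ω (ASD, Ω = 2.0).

Effective throat (given) t_e = 0.5625 in.
A_we = 0.5625 × 10 = 5.625 in².
F_nw = 0.6 F_EXX = 42 ksi.
R_n/Ω = (42 × 5.625) / 2.0 = 118.1 kips.

R_n/Ω ≈ 118 kips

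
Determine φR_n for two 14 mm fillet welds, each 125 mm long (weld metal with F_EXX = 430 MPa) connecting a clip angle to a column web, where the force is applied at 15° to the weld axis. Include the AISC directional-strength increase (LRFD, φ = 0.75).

φR_n ≈ 510 kN

t_e = 0.707 × 14 = 9.898 mm; A_we = 9.898 × 250 = 2474 mm².
Directional factor: 1.0 + 0.5 sin^1.5(15°) = 1.066.
F_nw = 0.6 × 430 × 1.066 = 275 MPa.
φR_n = 0.75 × 275 × 2474 × 10⁻³ = 510.3 kN.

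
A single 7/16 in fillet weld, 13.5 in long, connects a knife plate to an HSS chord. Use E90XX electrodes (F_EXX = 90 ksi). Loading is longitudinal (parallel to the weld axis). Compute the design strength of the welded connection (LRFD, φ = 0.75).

φR_n ≈ 169 kip

Effective throat t_e = 0.707 × 0.4375 = 0.3093 in.
Total length L = 13.5 in; A_we = 0.3093 × 13.5 = 4.176 in².
F_nw = 0.6 F_EXX = 0.6 × 90 = 54 ksi.
φR_n = 0.75 × 54 × 4.176 = 169.1 kip.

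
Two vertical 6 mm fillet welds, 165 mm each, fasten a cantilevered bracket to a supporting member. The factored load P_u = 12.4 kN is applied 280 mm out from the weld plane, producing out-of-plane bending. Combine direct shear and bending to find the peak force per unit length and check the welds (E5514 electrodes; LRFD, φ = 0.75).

f_max ≈ 384 N/mm; adequate

E55XX → F_EXX = 550 MPa.
L_w = 2 × 165 = 330 mm; section modulus (unit throat) S = 2 × L²/6 = 9075 mm².
Direct shear f_v = P/L_w = 12.4×10³/330 = 37.58 N/mm.
Moment M = P × e = 12.4×10³ × 280 = 3472000 N·mm; bending f_b = M/S = 382.6 N/mm.
f_max = √(f_v² + f_b²) = √(37.58² + 382.6²) = 384.4 N/mm.
φr_n = 0.75 × 0.6 × 550 × (0.707 × 6) = 1050 N/mm → adequate.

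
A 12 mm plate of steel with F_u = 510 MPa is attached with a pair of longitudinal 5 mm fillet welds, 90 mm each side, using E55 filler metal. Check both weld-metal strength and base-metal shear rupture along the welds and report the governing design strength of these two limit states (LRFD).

φR_n ≈ 157 kN (weld metal governs)

E55XX → F_EXX = 550 MPa.
t_e = 0.707 × 5 = 3.535 mm; L = 180 mm.
Weld metal: φR_n = 0.75 × 0.6 × 550 × 3.535 × 180 × 10⁻³ = 157.5 kN.
Base metal (shear rupture): φR_n = 0.75 × 0.6 × 510 × 12 × 180 × 10⁻³ = 495.7 kN.
Governing: weld metal.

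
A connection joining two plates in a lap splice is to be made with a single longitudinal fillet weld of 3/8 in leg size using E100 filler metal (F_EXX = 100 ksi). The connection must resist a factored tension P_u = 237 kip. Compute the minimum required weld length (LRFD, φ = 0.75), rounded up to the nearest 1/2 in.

Throat t_e = 0.707 × 0.375 = 0.2651 in.
φr_n = 0.75 × 0.6 × 100 × 0.2651 = 11.93 kip/in.
L_req = P_u / φr_n = 237 / 11.93 = 19.86 in total.
Round up → use L = 20 in.

L = 20 in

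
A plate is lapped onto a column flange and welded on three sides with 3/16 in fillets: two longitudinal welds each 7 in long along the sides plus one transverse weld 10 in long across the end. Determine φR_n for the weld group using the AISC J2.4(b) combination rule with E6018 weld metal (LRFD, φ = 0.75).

E60XX → F_EXX = 60 ksi.
t_e = 0.707 × 0.1875 = 0.1326 in.
R_nwl = 0.6 × 60 × 0.1326 × 14 = 66.81 kips (longitudinal, 2 welds).
R_nwt = 0.6 × 60 × 0.1326 × 10 = 47.72 kips (transverse, base value).
(i) R_nwl + R_nwt = 114.5 kips; (ii) 0.85 R_nwl + 1.5 R_nwt = 128.4 kips.
R_n = max = 128.4 kips [governs: (ii)]; φR_n = 96.28 kips.

φR_n ≈ 96.3 kips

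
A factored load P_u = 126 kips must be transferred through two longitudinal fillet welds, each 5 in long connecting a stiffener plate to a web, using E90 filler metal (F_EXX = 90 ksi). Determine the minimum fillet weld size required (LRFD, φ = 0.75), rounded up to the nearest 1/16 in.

w = 1/2 in

Total weld length L = 10 in.
Required throat t_e = P_u / (φ × 0.6 F_EXX × L) = 126 / (0.75 × 0.6 × 90 × 10) = 0.3111 in.
Required leg w = t_e / 0.707 = 0.44 in → use 1/2 in.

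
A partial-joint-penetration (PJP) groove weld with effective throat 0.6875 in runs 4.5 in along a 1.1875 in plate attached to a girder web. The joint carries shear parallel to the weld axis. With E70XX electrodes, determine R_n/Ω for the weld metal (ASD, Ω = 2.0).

R_n/Ω ≈ 65 kips

E70XX → F_EXX = 70 ksi.
Effective throat (given) t_e = 0.6875 in.
A_we = 0.6875 × 4.5 = 3.094 in².
F_nw = 0.6 F_EXX = 42 ksi.
R_n/Ω = (42 × 3.094) / 2.0 = 64.97 kips.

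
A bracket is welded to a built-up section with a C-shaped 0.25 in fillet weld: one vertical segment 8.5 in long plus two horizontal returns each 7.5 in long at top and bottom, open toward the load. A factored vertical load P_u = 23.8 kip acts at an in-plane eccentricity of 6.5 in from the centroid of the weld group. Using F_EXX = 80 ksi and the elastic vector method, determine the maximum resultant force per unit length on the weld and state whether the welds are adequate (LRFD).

Total weld length L_w = 23.5 in. Treat welds as unit-width lines.
Centroid: x̄ = 2×7.5×3.75 / 23.5 = 2.394 in from the vertical weld.
Polar moment about centroid: J = I_x + I_y = [8.5³/12 + 2×7.5×4.25²] + [8.5×2.394² + 2(7.5³/12 + 7.5×1.356²)] = 468.7 in³.
Direct shear f_v = P/L_w = 23.8 / 23.5 = 1.013 kip/in (vertical).
Torsion M = P·e = 23.8 × 6.5 = 154.7 kip·in.
Critical point at (x, y) = (5.106, 4.25) from centroid. f_tx = M·y/J = 1.403 kip/in; f_ty = M·x/J = 1.685 kip/in.
Resultant f_max = √[f_tx² + (f_v + f_ty)²] = √[1.403² + (1.013 + 1.685)²] = 3.041 kip/in.
Capacity per unit length: φr_n = 0.75 × 0.6 × 80 × (0.707 × 0.25) = 6.363 kip/in.
3.041 ≤ 6.363 → adequate.

f_max ≈ 3.04 kip/in; adequate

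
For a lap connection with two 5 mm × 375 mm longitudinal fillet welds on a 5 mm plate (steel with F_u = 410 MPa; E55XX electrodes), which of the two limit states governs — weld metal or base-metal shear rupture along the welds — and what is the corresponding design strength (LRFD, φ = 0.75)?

E55XX → F_EXX = 550 MPa.
t_e = 0.707 × 5 = 3.535 mm; L = 750 mm.
Weld metal: φR_n = 0.75 × 0.6 × 550 × 3.535 × 750 × 10⁻³ = 656.2 kN.
Base metal (shear rupture): φR_n = 0.75 × 0.6 × 410 × 5 × 750 × 10⁻³ = 691.9 kN.
Governing: weld metal.

φR_n ≈ 656 kN (weld metal governs)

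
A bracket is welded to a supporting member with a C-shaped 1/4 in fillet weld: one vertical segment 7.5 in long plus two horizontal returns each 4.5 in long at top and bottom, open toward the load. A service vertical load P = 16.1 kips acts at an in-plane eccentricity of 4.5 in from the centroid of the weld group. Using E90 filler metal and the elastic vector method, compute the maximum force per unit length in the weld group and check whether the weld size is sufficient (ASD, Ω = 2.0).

E90XX → F_EXX = 90 ksi.
Total weld length L_w = 16.5 in. Treat welds as unit-width lines.
Centroid: x̄ = 2×4.5×2.25 / 16.5 = 1.227 in from the vertical weld.
Polar moment about centroid: J = I_x + I_y = [7.5³/12 + 2×4.5×3.75²] + [7.5×1.227² + 2(4.5³/12 + 4.5×1.023²)] = 197.6 in³.
Direct shear f_v = P/L_w = 16.1 / 16.5 = 0.9758 kip/in (vertical).
Torsion M = P·e = 16.1 × 4.5 = 72.45 kip·in.
Critical point at (x, y) = (3.273, 3.75) from centroid. f_tx = M·y/J = 1.375 kip/in; f_ty = M·x/J = 1.2 kip/in.
Resultant f_max = √[f_tx² + (f_v + f_ty)²] = √[1.375² + (0.9758 + 1.2)²] = 2.574 kip/in.
Capacity per unit length: r_n/Ω = (1/2.0) × 0.6 × 90 × (0.707 × 0.25) = 4.772 kip/in.
2.574 ≤ 4.772 → adequate.

f_max ≈ 2.57 kip/in; adequate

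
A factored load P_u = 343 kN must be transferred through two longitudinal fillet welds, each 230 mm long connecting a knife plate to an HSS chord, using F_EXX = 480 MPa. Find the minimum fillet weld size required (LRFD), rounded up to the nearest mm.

Total weld length L = 460 mm.
Required throat t_e = P_u / (φ × 0.6 F_EXX × L) = 343 / (0.75 × 0.6 × 480 × 460 × 10⁻³) = 3.452 mm.
Required leg w = t_e / 0.707 = 4.883 mm → use 5 mm.

w = 5 mm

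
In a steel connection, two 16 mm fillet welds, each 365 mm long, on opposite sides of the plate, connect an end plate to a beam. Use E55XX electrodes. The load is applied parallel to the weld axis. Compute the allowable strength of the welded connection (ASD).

E55XX → F_EXX = 550 MPa.
Effective throat t_e = 0.707 × 16 = 11.31 mm.
Total length L = 730 mm; A_we = 11.31 × 730 = 8258 mm².
F_nw = 0.6 F_EXX = 0.6 × 550 = 330 MPa.
R_n = 330 × 8258 × 10⁻³ = 2725 kN; R_n/Ω = 2725/2.0 = 1363 kN.

R_n/Ω ≈ 1360 kN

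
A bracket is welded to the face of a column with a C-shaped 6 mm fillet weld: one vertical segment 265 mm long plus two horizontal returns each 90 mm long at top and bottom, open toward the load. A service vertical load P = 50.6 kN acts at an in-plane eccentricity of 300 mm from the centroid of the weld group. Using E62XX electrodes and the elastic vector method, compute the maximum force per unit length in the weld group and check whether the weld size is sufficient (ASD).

E62XX → F_EXX = 620 MPa.
Total weld length L_w = 445 mm. Treat welds as unit-width lines.
Centroid: x̄ = 2×90×45 / 445 = 18.2 mm from the vertical weld.
Polar moment about centroid: J = I_x + I_y = [265³/12 + 2×90×132.5²] + [265×18.2² + 2(90³/12 + 90×26.8²)] = 5049000 mm³.
Direct shear f_v = P/L_w = 50.6×10³ / 445 = 113.7 N/mm (vertical).
Torsion M = P·e = 50.6×10³ × 300 = 15180000 N·mm.
Critical point at (x, y) = (71.8, 132.5) from centroid. f_tx = M·y/J = 398.3 N/mm; f_ty = M·x/J = 215.8 N/mm.
Resultant f_max = √[f_tx² + (f_v + f_ty)²] = √[398.3² + (113.7 + 215.8)²] = 517 N/mm.
Capacity per unit length: r_n/Ω = (1/2.0) × 0.6 × 620 × (0.707 × 6) = 789 N/mm.
517 ≤ 789 → adequate.

f_max ≈ 517 N/mm; adequate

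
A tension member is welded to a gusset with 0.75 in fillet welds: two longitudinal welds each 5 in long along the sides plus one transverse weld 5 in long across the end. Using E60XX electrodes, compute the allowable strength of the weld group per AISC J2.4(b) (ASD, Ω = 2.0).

E60XX → F_EXX = 60 ksi.
t_e = 0.707 × 0.75 = 0.5302 in.
R_nwl = 0.6 × 60 × 0.5302 × 10 = 190.9 kips (longitudinal, 2 welds).
R_nwt = 0.6 × 60 × 0.5302 × 5 = 95.44 kips (transverse, base value).
(i) R_nwl + R_nwt = 286.3 kips; (ii) 0.85 R_nwl + 1.5 R_nwt = 305.4 kips.
R_n = max = 305.4 kips [governs: (ii)]; R_n/Ω = 152.7 kips.

R_n/Ω ≈ 153 kips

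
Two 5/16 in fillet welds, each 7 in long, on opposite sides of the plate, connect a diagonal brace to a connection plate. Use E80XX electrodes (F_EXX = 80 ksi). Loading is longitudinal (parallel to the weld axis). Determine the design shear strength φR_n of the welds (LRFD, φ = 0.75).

Effective throat t_e = 0.707 × 0.3125 = 0.2209 in.
Total length L = 14 in; A_we = 0.2209 × 14 = 3.093 in².
F_nw = 0.6 F_EXX = 0.6 × 80 = 48 ksi.
φR_n = 0.75 × 48 × 3.093 = 111.4 kips.

φR_n ≈ 111 kips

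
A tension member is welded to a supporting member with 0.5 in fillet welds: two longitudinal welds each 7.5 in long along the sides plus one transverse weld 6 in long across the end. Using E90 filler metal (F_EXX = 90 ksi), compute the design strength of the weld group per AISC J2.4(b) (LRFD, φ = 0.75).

φR_n ≈ 311 kips

t_e = 0.707 × 0.5 = 0.3535 in.
R_nwl = 0.6 × 90 × 0.3535 × 15 = 286.3 kips (longitudinal, 2 welds).
R_nwt = 0.6 × 90 × 0.3535 × 6 = 114.5 kips (transverse, base value).
(i) R_nwl + R_nwt = 400.9 kips; (ii) 0.85 R_nwl + 1.5 R_nwt = 415.2 kips.
R_n = max = 415.2 kips [governs: (ii)]; φR_n = 311.4 kips.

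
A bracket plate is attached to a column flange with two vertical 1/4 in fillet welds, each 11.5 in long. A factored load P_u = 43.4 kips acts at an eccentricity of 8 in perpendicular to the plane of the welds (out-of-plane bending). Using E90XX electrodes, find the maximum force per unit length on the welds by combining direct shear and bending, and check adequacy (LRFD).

E90XX → F_EXX = 90 ksi.
L_w = 2 × 11.5 = 23 in; section modulus (unit throat) S = 2 × L²/6 = 44.08 in².
Direct shear f_v = P/L_w = 43.4/23 = 1.887 kip/in.
Moment M = P × e = 43.4 × 8 = 347.2 kip·in; bending f_b = M/S = 7.876 kip/in.
f_max = √(f_v² + f_b²) = √(1.887² + 7.876²) = 8.099 kip/in.
φr_n = 0.75 × 0.6 × 90 × (0.707 × 0.25) = 7.158 kip/in → NOT adequate.

f_max ≈ 8.1 kip/in; NOT adequate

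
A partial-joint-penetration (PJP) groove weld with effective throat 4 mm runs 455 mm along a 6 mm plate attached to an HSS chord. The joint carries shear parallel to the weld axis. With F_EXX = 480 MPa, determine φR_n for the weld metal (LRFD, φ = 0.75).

Effective throat (given) t_e = 4 mm.
A_we = 4 × 455 = 1820 mm².
F_nw = 0.6 F_EXX = 288 MPa.
φR_n = 0.75 × 288 × 1820 × 10⁻³ = 393.1 kN.

φR_n ≈ 393 kN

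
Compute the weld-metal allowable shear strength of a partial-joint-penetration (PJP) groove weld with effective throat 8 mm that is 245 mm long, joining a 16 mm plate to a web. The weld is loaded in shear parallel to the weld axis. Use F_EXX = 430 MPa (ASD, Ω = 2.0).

R_n/Ω ≈ 253 kN

Effective throat (given) t_e = 8 mm.
A_we = 8 × 245 = 1960 mm².
F_nw = 0.6 F_EXX = 258 MPa.
R_n/Ω = (258 × 1960) / 2.0 × 10⁻³ = 252.8 kN.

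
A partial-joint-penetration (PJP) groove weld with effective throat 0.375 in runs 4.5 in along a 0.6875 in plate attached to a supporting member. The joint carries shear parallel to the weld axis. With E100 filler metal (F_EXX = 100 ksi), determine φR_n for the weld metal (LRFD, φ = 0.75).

φR_n ≈ 75.9 kip

Effective throat (given) t_e = 0.375 in.
A_we = 0.375 × 4.5 = 1.688 in².
F_nw = 0.6 F_EXX = 60 ksi.
φR_n = 0.75 × 60 × 1.688 = 75.94 kip.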